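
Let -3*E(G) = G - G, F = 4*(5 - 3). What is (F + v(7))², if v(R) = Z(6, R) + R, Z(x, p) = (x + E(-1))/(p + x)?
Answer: 40401/169 ≈ 239.06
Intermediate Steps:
F = 8 (F = 4*2 = 8)
E(G) = 0 (E(G) = -(G - G)/3 = -⅓*0 = 0)
Z(x, p) = x/(p + x) (Z(x, p) = (x + 0)/(p + x) = x/(p + x))
v(R) = R + 6/(6 + R) (v(R) = 6/(R + 6) + R = 6/(6 + R) + R = R + 6/(6 + R))
(F + v(7))² = (8 + (6 + 7*(6 + 7))/(6 + 7))² = (8 + (6 + 7*13)/13)² = (8 + (6 + 91)/13)² = (8 + (1/13)*97)² = (8 + 97/13)² = (201/13)² = 40401/169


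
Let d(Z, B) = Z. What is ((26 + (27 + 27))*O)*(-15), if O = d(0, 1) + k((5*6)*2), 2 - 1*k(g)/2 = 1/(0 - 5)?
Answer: -5280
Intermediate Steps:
k(g) = 22/5 (k(g) = 4 - 2/(0 - 5) = 4 - 2/(-5) = 4 - 2*(-1/5) = 4 + 2/5 = 22/5)
O = 22/5 (O = 0 + 22/5 = 22/5 ≈ 4.4000)
((26 + (27 + 27))*O)*(-15) = ((26 + (27 + 27))*(22/5))*(-15) = ((26 + 54)*(22/5))*(-15) = (80*(22/5))*(-15) = 352*(-15) = -5280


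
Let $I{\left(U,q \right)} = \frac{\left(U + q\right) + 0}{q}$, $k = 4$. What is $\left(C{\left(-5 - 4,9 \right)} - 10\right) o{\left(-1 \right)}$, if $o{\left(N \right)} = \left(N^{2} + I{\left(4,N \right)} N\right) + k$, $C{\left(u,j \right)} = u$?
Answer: $-152$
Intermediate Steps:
$I{\left(U,q \right)} = \frac{U + q}{q}$
$o{\left(N \right)} = 8 + N + N^{2}$ ($o{\left(N \right)} = \left(N^{2} + \frac{4 + N}{N} N\right) + 4 = \left(N^{2} + \left(4 + N\right)\right) + 4 = \left(4 + N + N^{2}\right) + 4 = 8 + N + N^{2}$)
$\left(C{\left(-5 - 4,9 \right)} - 10\right) o{\left(-1 \right)} = \left(\left(-5 - 4\right) - 10\right) \left(8 - 1 + \left(-1\right)^{2}\right) = \left(\left(-5 - 4\right) - 10\right) \left(8 - 1 + 1\right) = \left(-9 - 10\right) 8 = \left(-19\right) 8 = -152$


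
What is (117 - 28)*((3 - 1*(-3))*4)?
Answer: 2136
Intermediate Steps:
(117 - 28)*((3 - 1*(-3))*4) = 89*((3 + 3)*4) = 89*(6*4) = 89*24 = 2136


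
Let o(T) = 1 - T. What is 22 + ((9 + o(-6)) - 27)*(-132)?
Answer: 1474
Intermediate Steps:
22 + ((9 + o(-6)) - 27)*(-132) = 22 + ((9 + (1 - 1*(-6))) - 27)*(-132) = 22 + ((9 + (1 + 6)) - 27)*(-132) = 22 + ((9 + 7) - 27)*(-132) = 22 + (16 - 27)*(-132) = 22 - 11*(-132) = 22 + 1452 = 1474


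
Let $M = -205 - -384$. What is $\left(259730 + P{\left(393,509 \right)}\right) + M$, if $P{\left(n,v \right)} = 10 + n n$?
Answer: $414368$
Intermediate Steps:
$P{\left(n,v \right)} = 10 + n^{2}$
$M = 179$ ($M = -205 + 384 = 179$)
$\left(259730 + P{\left(393,509 \right)}\right) + M = \left(259730 + \left(10 + 393^{2}\right)\right) + 179 = \left(259730 + \left(10 + 154449\right)\right) + 179 = \left(259730 + 154459\right) + 179 = 414189 + 179 = 414368$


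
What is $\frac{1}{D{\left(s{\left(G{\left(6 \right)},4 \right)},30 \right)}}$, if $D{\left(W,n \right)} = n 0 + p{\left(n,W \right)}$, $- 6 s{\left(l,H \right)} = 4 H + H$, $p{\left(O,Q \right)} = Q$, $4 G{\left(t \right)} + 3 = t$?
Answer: $- \frac{3}{10} \approx -0.3$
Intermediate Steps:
$G{\left(t \right)} = - \frac{3}{4} + \frac{t}{4}$
$s{\left(l,H \right)} = - \frac{5 H}{6}$ ($s{\left(l,H \right)} = - \frac{4 H + H}{6} = - \frac{5 H}{6}$)
$D{\left(W,n \right)} = W$ ($D{\left(W,n \right)} = n 0 + W = 0 + W = W$)
$\frac{1}{D{\left(s{\left(G{\left(6 \right)},4 \right)},30 \right)}} = \frac{1}{\left(- \frac{5}{6}\right) 4} = \frac{1}{- \frac{10}{3}} = - \frac{3}{10}$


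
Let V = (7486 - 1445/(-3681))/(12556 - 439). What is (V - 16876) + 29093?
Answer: 77848351760/6371811 ≈ 12218.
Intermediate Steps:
V = 3936773/6371811 (V = (7486 - 1445*(-1/3681))/12117 = (7486 + 1445/3681)*(1/12117) = (27557411/3681)*(1/12117) = 3936773/6371811 ≈ 0.61784)
(V - 16876) + 29093 = (3936773/6371811 - 16876) + 29093 = -107526745663/6371811 + 29093 = 77848351760/6371811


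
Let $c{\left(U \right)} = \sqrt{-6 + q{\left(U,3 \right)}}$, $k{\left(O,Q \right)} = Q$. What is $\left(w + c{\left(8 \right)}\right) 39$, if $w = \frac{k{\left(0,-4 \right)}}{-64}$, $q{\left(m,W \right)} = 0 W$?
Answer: $\frac{39}{16} + 39 i \sqrt{6} \approx 2.4375 + 95.53 i$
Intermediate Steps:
$q{\left(m,W \right)} = 0$
$w = \frac{1}{16}$ ($w = - \frac{4}{-64} = \left(-4\right) \left(- \frac{1}{64}\right) = \frac{1}{16} \approx 0.0625$)
$c{\left(U \right)} = i \sqrt{6}$ ($c{\left(U \right)} = \sqrt{-6 + 0} = \sqrt{-6} = i \sqrt{6}$)
$\left(w + c{\left(8 \right)}\right) 39 = \left(\frac{1}{16} + i \sqrt{6}\right) 39 = \frac{39}{16} + 39 i \sqrt{6}$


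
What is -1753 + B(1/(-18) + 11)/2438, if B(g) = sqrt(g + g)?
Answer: -1753 + sqrt(197)/7314 ≈ -1753.0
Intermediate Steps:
B(g) = sqrt(2)*sqrt(g) (B(g) = sqrt(2*g) = sqrt(2)*sqrt(g))
-1753 + B(1/(-18) + 11)/2438 = -1753 + (sqrt(2)*sqrt(1/(-18) + 11))/2438 = -1753 + (sqrt(2)*sqrt(-1/18 + 11))*(1/2438) = -1753 + (sqrt(2)*sqrt(197/18))*(1/2438) = -1753 + (sqrt(2)*(sqrt(394)/6))*(1/2438) = -1753 + (sqrt(197)/3)*(1/2438) = -1753 + sqrt(197)/7314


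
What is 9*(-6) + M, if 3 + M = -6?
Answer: -63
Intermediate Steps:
M = -9 (M = -3 - 6 = -9)
9*(-6) + M = 9*(-6) - 9 = -54 - 9 = -63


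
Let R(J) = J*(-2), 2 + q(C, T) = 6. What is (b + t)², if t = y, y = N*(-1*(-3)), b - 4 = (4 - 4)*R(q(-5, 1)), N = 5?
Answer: 361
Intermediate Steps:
q(C, T) = 4 (q(C, T) = -2 + 6 = 4)
R(J) = -2*J
b = 4 (b = 4 + (4 - 4)*(-2*4) = 4 + 0*(-8) = 4 + 0 = 4)
y = 15 (y = 5*(-1*(-3)) = 5*3 = 15)
t = 15
(b + t)² = (4 + 15)² = 19² = 361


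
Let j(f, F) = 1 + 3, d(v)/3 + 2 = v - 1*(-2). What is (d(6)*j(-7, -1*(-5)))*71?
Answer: 5112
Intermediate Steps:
d(v) = 3*v (d(v) = -6 + 3*(v - 1*(-2)) = -6 + 3*(v + 2) = -6 + 3*(2 + v) = -6 + (6 + 3*v) = 3*v)
j(f, F) = 4
(d(6)*j(-7, -1*(-5)))*71 = ((3*6)*4)*71 = (18*4)*71 = 72*71 = 5112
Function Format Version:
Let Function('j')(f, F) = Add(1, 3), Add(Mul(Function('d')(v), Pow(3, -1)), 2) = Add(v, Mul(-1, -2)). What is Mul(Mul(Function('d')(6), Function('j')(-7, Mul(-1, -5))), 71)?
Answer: 5112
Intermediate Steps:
Function('d')(v) = Mul(3, v) (Function('d')(v) = Add(-6, Mul(3, Add(v, Mul(-1, -2)))) = Add(-6, Mul(3, Add(v, 2))) = Add(-6, Mul(3, Add(2, v))) = Add(-6, Add(6, Mul(3, v))) = Mul(3, v))
Function('j')(f, F) = 4
Mul(Mul(Function('d')(6), Function('j')(-7, Mul(-1, -5))), 71) = Mul(Mul(Mul(3, 6), 4), 71) = Mul(Mul(18, 4), 71) = Mul(72, 71) = 5112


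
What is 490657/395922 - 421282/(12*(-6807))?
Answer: 8619734933/1347520527 ≈ 6.3967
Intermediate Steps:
490657/395922 - 421282/(12*(-6807)) = 490657*(1/395922) - 421282/(-81684) = 490657/395922 - 421282*(-1/81684) = 490657/395922 + 210641/40842 = 8619734933/1347520527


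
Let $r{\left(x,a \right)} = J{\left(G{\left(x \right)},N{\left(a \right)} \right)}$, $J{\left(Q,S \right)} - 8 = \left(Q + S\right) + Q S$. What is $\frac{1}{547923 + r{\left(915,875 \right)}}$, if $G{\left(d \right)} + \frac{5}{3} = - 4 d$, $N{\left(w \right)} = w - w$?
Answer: $\frac{3}{1632808} \approx 1.8373 \cdot 10^{-6}$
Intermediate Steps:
$N{\left(w \right)} = 0$
$G{\left(d \right)} = - \frac{5}{3} - 4 d$
$J{\left(Q,S \right)} = 8 + Q + S + Q S$ ($J{\left(Q,S \right)} = 8 + \left(\left(Q + S\right) + Q S\right) = 8 + \left(Q + S + Q S\right) = 8 + Q + S + Q S$)
$r{\left(x,a \right)} = \frac{19}{3} - 4 x$ ($r{\left(x,a \right)} = 8 - \left(\frac{5}{3} + 4 x\right) + 0 + \left(- \frac{5}{3} - 4 x\right) 0 = 8 - \left(\frac{5}{3} + 4 x\right) + 0 + 0 = \frac{19}{3} - 4 x$)
$\frac{1}{547923 + r{\left(915,875 \right)}} = \frac{1}{547923 + \left(\frac{19}{3} - 3660\right)} = \frac{1}{547923 - \frac{10961}{3}} = \frac{1}{\frac{1632808}{3}} = \frac{3}{1632808}$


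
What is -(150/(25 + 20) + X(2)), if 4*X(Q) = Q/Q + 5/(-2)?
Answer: -71/24 ≈ -2.9583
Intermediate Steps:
X(Q) = -3/8 (X(Q) = (Q/Q + 5/(-2))/4 = (1 + 5*(-½))/4 = (1 - 5/2)/4 = (¼)*(-3/2) = -3/8)
-(150/(25 + 20) + X(2)) = -(150/(25 + 20) - 3/8) = -(150/45 - 3/8) = -(150*(1/45) - 3/8) = -(10/3 - 3/8) = -1*71/24 = -71/24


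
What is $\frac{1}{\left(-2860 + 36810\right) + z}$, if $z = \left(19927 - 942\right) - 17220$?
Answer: $\frac{1}{35715} \approx 2.7999 \cdot 10^{-5}$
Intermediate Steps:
$z = 1765$ ($z = 18985 - 17220 = 1765$)
$\frac{1}{\left(-2860 + 36810\right) + z} = \frac{1}{\left(-2860 + 36810\right) + 1765} = \frac{1}{33950 + 1765} = \frac{1}{35715}$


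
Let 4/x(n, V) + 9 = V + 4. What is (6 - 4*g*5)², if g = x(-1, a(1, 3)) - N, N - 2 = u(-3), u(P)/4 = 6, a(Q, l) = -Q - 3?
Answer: 23174596/81 ≈ 2.8611e+5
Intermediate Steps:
a(Q, l) = -3 - Q
u(P) = 24 (u(P) = 4*6 = 24)
x(n, V) = 4/(-5 + V) (x(n, V) = 4/(-9 + (V + 4)) = 4/(-9 + (4 + V)) = 4/(-5 + V))
N = 26 (N = 2 + 24 = 26)
g = -238/9 (g = 4/(-5 + (-3 - 1*1)) - 1*26 = 4/(-5 + (-3 - 1)) - 26 = 4/(-5 - 4) - 26 = 4/(-9) - 26 = 4*(-⅑) - 26 = -4/9 - 26 = -238/9 ≈ -26.444)
(6 - 4*g*5)² = (6 - 4*(-238/9)*5)² = (6 + (952/9)*5)² = (6 + 4760/9)² = (4814/9)² = 23174596/81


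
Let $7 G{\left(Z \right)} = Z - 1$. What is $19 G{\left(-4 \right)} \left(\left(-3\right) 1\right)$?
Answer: $\frac{285}{7} \approx 40.714$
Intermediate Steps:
$G{\left(Z \right)} = - \frac{1}{7} + \frac{Z}{7}$ ($G{\left(Z \right)} = \frac{Z - 1}{7} = \frac{-1 + Z}{7} = - \frac{1}{7} + \frac{Z}{7}$)
$19 G{\left(-4 \right)} \left(\left(-3\right) 1\right) = 19 \left(- \frac{1}{7} + \frac{1}{7} \left(-4\right)\right) \left(\left(-3\right) 1\right) = 19 \left(- \frac{1}{7} - \frac{4}{7}\right) \left(-3\right) = 19 \left(- \frac{5}{7}\right) \left(-3\right) = \left(- \frac{95}{7}\right) \left(-3\right) = \frac{285}{7}$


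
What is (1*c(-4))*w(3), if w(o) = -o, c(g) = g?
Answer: 12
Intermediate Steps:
(1*c(-4))*w(3) = (1*(-4))*(-1*3) = -4*(-3) = 12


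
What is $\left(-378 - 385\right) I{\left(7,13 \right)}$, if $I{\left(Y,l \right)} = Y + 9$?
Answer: $-12208$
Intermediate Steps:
$I{\left(Y,l \right)} = 9 + Y$
$\left(-378 - 385\right) I{\left(7,13 \right)} = \left(-378 - 385\right) \left(9 + 7\right) = \left(-763\right) 16 = -12208$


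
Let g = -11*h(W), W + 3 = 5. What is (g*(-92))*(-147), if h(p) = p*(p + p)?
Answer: -1190112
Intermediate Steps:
W = 2 (W = -3 + 5 = 2)
h(p) = 2*p**2 (h(p) = p*(2*p) = 2*p**2)
g = -88 (g = -22*2**2 = -22*4 = -11*8 = -88)
(g*(-92))*(-147) = -88*(-92)*(-147) = 8096*(-147) = -1190112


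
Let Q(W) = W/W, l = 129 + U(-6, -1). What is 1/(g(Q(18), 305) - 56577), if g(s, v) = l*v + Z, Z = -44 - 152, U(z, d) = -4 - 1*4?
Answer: -1/19868 ≈ -5.0332e-5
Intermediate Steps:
U(z, d) = -8 (U(z, d) = -4 - 4 = -8)
Z = -196
l = 121 (l = 129 - 8 = 121)
Q(W) = 1
g(s, v) = -196 + 121*v (g(s, v) = 121*v - 196 = -196 + 121*v)
1/(g(Q(18), 305) - 56577) = 1/((-196 + 121*305) - 56577) = 1/((-196 + 36905) - 56577) = 1/(36709 - 56577) = 1/(-19868) = -1/19868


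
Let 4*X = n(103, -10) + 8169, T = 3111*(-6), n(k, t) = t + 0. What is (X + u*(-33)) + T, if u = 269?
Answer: -102013/4 ≈ -25503.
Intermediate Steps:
n(k, t) = t
T = -18666
X = 8159/4 (X = (-10 + 8169)/4 = (¼)*8159 = 8159/4 ≈ 2039.8)
(X + u*(-33)) + T = (8159/4 + 269*(-33)) - 18666 = (8159/4 - 8877) - 18666 = -27349/4 - 18666 = -102013/4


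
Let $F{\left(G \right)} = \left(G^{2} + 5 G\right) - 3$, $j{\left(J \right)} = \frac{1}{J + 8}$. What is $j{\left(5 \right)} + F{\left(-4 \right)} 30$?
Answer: $- \frac{2729}{13} \approx -209.92$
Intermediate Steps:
$j{\left(J \right)} = \frac{1}{8 + J}$
$F{\left(G \right)} = -3 + G^{2} + 5 G$
$j{\left(5 \right)} + F{\left(-4 \right)} 30 = \frac{1}{8 + 5} + \left(-3 + \left(-4\right)^{2} + 5 \left(-4\right)\right) 30 = \frac{1}{13} + \left(-3 + 16 - 20\right) 30 = \frac{1}{13} - 210 = - \frac{2729}{13}$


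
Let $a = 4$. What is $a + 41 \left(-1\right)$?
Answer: $-37$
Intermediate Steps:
$a + 41 \left(-1\right) = 4 + 41 \left(-1\right) = 4 - 41 = -37$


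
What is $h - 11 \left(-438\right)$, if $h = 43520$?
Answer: $48338$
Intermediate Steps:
$h - 11 \left(-438\right) = 43520 - 11 \left(-438\right) = 43520 - -4818 = 43520 + 4818 = 48338$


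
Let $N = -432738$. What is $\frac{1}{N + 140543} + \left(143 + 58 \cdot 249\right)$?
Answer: $\frac{4261664074}{292195} \approx 14585.0$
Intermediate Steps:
$\frac{1}{N + 140543} + \left(143 + 58 \cdot 249\right) = \frac{1}{-432738 + 140543} + \left(143 + 58 \cdot 249\right) = \frac{1}{-292195} + \left(143 + 14442\right) = - \frac{1}{292195} + 14585 = \frac{4261664074}{292195}$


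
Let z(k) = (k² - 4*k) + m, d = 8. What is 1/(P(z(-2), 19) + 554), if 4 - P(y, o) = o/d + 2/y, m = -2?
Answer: 40/22217 ≈ 0.0018004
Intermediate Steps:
z(k) = -2 + k² - 4*k (z(k) = (k² - 4*k) - 2 = -2 + k² - 4*k)
P(y, o) = 4 - 2/y - o/8 (P(y, o) = 4 - (o/8 + 2/y) = 4 - (2/y + o/8) = 4 + (-2/y - o/8) = 4 - 2/y - o/8)
1/(P(z(-2), 19) + 554) = 1/((4 - 2/(-2 + (-2)² - 4*(-2)) - ⅛*19) + 554) = 1/((4 - 2/(-2 + 4 + 8) - 19/8) + 554) = 1/((4 - 2/10 - 19/8) + 554) = 1/((4 - 2*⅒ - 19/8) + 554) = 1/((4 - ⅕ - 19/8) + 554) = 1/(57/40 + 554) = 1/(22217/40) = 40/22217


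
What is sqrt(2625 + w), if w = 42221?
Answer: sqrt(44846) ≈ 211.77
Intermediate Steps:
sqrt(2625 + w) = sqrt(2625 + 42221) = sqrt(44846)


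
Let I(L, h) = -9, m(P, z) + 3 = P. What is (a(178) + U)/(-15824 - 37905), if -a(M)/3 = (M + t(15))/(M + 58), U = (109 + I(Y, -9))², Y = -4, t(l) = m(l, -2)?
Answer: -1179715/6340022 ≈ -0.18607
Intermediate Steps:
m(P, z) = -3 + P
t(l) = -3 + l
U = 10000 (U = (109 - 9)² = 100² = 10000)
a(M) = -3*(12 + M)/(58 + M) (a(M) = -3*(M + (-3 + 15))/(M + 58) = -3*(M + 12)/(58 + M) = -3*(12 + M)/(58 + M))
(a(178) + U)/(-15824 - 37905) = (3*(-12 - 1*178)/(58 + 178) + 10000)/(-15824 - 37905) = (3*(-12 - 178)/236 + 10000)/(-53729) = (3*(1/236)*(-190) + 10000)*(-1/53729) = (-285/118 + 10000)*(-1/53729) = (1179715/118)*(-1/53729) = -1179715/6340022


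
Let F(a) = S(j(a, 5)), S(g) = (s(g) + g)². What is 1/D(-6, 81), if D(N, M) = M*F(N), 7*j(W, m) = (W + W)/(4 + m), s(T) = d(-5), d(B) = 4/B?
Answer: 1225/97344 ≈ 0.012584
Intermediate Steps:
s(T) = -⅘ (s(T) = 4/(-5) = 4*(-⅕) = -⅘)
j(W, m) = 2*W/(7*(4 + m)) (j(W, m) = ((W + W)/(4 + m))/7 = ((2*W)/(4 + m))/7 = (2*W/(4 + m))/7 = 2*W/(7*(4 + m)))
S(g) = (-⅘ + g)²
F(a) = (-4 + 10*a/63)²/25 (F(a) = (-4 + 5*(2*a/(7*(4 + 5))))²/25 = (-4 + 5*((2/7)*a/9))²/25 = (-4 + 5*((2/7)*a*(⅑)))²/25 = (-4 + 5*(2*a/63))²/25 = (-4 + 10*a/63)²/25)
D(N, M) = 4*M*(-126 + 5*N)²/99225 (D(N, M) = M*(4*(-126 + 5*N)²/99225) = 4*M*(-126 + 5*N)²/99225)
1/D(-6, 81) = 1/((4/99225)*81*(-126 + 5*(-6))²) = 1/((4/99225)*81*(-126 - 30)²) = 1/((4/99225)*81*(-156)²) = 1/((4/99225)*81*24336) = 1/(97344/1225) = 1225/97344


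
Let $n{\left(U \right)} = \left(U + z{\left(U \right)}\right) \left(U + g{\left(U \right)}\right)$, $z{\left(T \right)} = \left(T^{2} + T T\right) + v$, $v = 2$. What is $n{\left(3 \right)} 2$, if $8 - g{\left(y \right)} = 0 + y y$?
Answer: $92$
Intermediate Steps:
$g{\left(y \right)} = 8 - y^{2}$ ($g{\left(y \right)} = 8 - \left(0 + y y\right) = 8 - \left(0 + y^{2}\right) = 8 - y^{2}$)
$z{\left(T \right)} = 2 + 2 T^{2}$ ($z{\left(T \right)} = \left(T^{2} + T T\right) + 2 = \left(T^{2} + T^{2}\right) + 2 = 2 T^{2} + 2 = 2 + 2 T^{2}$)
$n{\left(U \right)} = \left(2 + U + 2 U^{2}\right) \left(8 + U - U^{2}\right)$ ($n{\left(U \right)} = \left(U + \left(2 + 2 U^{2}\right)\right) \left(U - \left(-8 + U^{2}\right)\right) = \left(2 + U + 2 U^{2}\right) \left(8 + U - U^{2}\right)$)
$n{\left(3 \right)} 2 = \left(16 + 3^{3} - 2 \cdot 3^{4} + 10 \cdot 3 + 15 \cdot 3^{2}\right) 2 = \left(16 + 27 - 162 + 30 + 15 \cdot 9\right) 2 = \left(16 + 27 - 162 + 30 + 135\right) 2 = 46 \cdot 2 = 92$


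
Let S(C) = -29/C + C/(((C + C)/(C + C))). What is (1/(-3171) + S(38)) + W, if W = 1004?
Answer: 125466919/120498 ≈ 1041.2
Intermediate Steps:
S(C) = C - 29/C (S(C) = -29/C + C/(((2*C)/((2*C)))) = -29/C + C/(((2*C)*(1/(2*C)))) = -29/C + C/1 = -29/C + C*1 = -29/C + C = C - 29/C)
(1/(-3171) + S(38)) + W = (1/(-3171) + (38 - 29/38)) + 1004 = (-1/3171 + (38 - 29*1/38)) + 1004 = (-1/3171 + (38 - 29/38)) + 1004 = (-1/3171 + 1415/38) + 1004 = 4486927/120498 + 1004 = 125466919/120498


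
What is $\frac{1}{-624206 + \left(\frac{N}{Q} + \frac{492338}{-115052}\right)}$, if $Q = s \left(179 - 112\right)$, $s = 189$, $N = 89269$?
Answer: $- \frac{2123766}{1325661596267} \approx -1.602 \cdot 10^{-6}$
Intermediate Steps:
$Q = 12663$ ($Q = 189 \left(179 - 112\right) = 189 \cdot 67 = 12663$)
$\frac{1}{-624206 + \left(\frac{N}{Q} + \frac{492338}{-115052}\right)} = \frac{1}{-624206 + \left(\frac{89269}{12663} + \frac{492338}{-115052}\right)} = \frac{1}{-624206 + \left(89269 \cdot \frac{1}{12663} + 492338 \left(- \frac{1}{115052}\right)\right)} = \frac{1}{-624206 + \left(\frac{89269}{12663} - \frac{35167}{8218}\right)} = \frac{1}{-624206 + \frac{5883529}{2123766}} = \frac{1}{- \frac{1325661596267}{2123766}} = - \frac{2123766}{1325661596267}$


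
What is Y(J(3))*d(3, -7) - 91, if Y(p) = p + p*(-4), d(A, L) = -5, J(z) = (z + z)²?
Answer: 449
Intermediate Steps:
J(z) = 4*z² (J(z) = (2*z)² = 4*z²)
Y(p) = -3*p (Y(p) = p - 4*p = -3*p)
Y(J(3))*d(3, -7) - 91 = -12*3²*(-5) - 91 = -12*9*(-5) - 91 = -3*36*(-5) - 91 = -108*(-5) - 91 = 540 - 91 = 449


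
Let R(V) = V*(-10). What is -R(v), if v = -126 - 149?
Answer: -2750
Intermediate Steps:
v = -275
R(V) = -10*V
-R(v) = -(-10)*(-275) = -1*2750 = -2750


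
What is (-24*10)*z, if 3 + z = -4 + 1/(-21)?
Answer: 11840/7 ≈ 1691.4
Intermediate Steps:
z = -148/21 (z = -3 + (-4 + 1/(-21)) = -3 + (-4 - 1/21) = -3 - 85/21 = -148/21 ≈ -7.0476)
(-24*10)*z = -24*10*(-148/21) = -240*(-148/21) = 11840/7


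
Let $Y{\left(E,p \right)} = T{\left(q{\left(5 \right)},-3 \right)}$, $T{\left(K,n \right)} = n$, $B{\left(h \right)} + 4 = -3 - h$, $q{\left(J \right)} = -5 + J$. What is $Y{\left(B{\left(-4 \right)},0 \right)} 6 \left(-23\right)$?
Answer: $414$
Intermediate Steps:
$B{\left(h \right)} = -7 - h$ ($B{\left(h \right)} = -4 - \left(3 + h\right) = -7 - h$)
$Y{\left(E,p \right)} = -3$
$Y{\left(B{\left(-4 \right)},0 \right)} 6 \left(-23\right) = \left(-3\right) 6 \left(-23\right) = \left(-18\right) \left(-23\right) = 414$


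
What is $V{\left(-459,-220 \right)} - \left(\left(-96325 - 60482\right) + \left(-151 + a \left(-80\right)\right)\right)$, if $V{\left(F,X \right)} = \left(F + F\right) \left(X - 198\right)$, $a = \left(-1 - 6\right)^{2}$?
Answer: $544602$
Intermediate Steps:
$a = 49$ ($a = \left(-7\right)^{2} = 49$)
$V{\left(F,X \right)} = 2 F \left(-198 + X\right)$
$V{\left(-459,-220 \right)} - \left(\left(-96325 - 60482\right) + \left(-151 + a \left(-80\right)\right)\right) = 2 \left(-459\right) \left(-198 - 220\right) - \left(\left(-96325 - 60482\right) + \left(-151 + 49 \left(-80\right)\right)\right) = 2 \left(-459\right) \left(-418\right) - \left(-156807 - 4071\right) = 383724 - \left(-156807 - 4071\right) = 383724 - -160878 = 383724 + 160878 = 544602$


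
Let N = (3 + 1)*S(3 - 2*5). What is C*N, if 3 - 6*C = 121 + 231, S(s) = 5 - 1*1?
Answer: -2792/3 ≈ -930.67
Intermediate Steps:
S(s) = 4 (S(s) = 5 - 1 = 4)
C = -349/6 (C = 1/2 - (121 + 231)/6 = 1/2 - 1/6*352 = 1/2 - 176/3 = -349/6 ≈ -58.167)
N = 16 (N = (3 + 1)*4 = 4*4 = 16)
C*N = -349/6*16 = -2792/3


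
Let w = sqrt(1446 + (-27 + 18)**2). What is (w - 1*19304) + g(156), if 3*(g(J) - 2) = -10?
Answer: -57916/3 + sqrt(1527) ≈ -19266.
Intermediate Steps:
g(J) = -4/3 (g(J) = 2 + (1/3)*(-10) = 2 - 10/3 = -4/3)
w = sqrt(1527) (w = sqrt(1446 + (-9)**2) = sqrt(1446 + 81) = sqrt(1527) ≈ 39.077)
(w - 1*19304) + g(156) = (sqrt(1527) - 1*19304) - 4/3 = (sqrt(1527) - 19304) - 4/3 = (-19304 + sqrt(1527)) - 4/3 = -57916/3 + sqrt(1527)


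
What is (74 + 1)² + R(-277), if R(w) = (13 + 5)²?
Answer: 5949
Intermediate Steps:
R(w) = 324 (R(w) = 18² = 324)
(74 + 1)² + R(-277) = (74 + 1)² + 324 = 75² + 324 = 5625 + 324 = 5949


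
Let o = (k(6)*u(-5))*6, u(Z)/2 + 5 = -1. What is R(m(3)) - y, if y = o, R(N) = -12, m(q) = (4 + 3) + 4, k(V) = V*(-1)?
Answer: -444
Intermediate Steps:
k(V) = -V
u(Z) = -12 (u(Z) = -10 + 2*(-1) = -10 - 2 = -12)
m(q) = 11 (m(q) = 7 + 4 = 11)
o = 432 (o = (-1*6*(-12))*6 = -6*(-12)*6 = 72*6 = 432)
y = 432
R(m(3)) - y = -12 - 1*432 = -12 - 432 = -444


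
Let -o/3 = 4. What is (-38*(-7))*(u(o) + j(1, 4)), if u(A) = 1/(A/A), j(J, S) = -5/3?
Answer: -532/3 ≈ -177.33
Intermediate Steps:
j(J, S) = -5/3 (j(J, S) = -5*⅓ = -5/3)
o = -12 (o = -3*4 = -12)
u(A) = 1 (u(A) = 1/1 = 1)
(-38*(-7))*(u(o) + j(1, 4)) = (-38*(-7))*(1 - 5/3) = 266*(-⅔) = -532/3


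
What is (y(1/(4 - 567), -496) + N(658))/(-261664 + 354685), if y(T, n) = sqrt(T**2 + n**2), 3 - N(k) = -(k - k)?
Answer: 1/31007 + sqrt(77979445505)/52370823 ≈ 0.0053644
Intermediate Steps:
N(k) = 3 (N(k) = 3 - (-1)*(k - k) = 3 - (-1)*0 = 3 - 1*0 = 3 + 0 = 3)
(y(1/(4 - 567), -496) + N(658))/(-261664 + 354685) = (sqrt((1/(4 - 567))**2 + (-496)**2) + 3)/(-261664 + 354685) = (sqrt((1/(-563))**2 + 246016) + 3)/93021 = (sqrt((-1/563)**2 + 246016) + 3)*(1/93021) = (sqrt(1/316969 + 246016) + 3)*(1/93021) = (sqrt(77979445505/316969) + 3)*(1/93021) = (sqrt(77979445505)/563 + 3)*(1/93021) = (3 + sqrt(77979445505)/563)*(1/93021) = 1/31007 + sqrt(77979445505)/52370823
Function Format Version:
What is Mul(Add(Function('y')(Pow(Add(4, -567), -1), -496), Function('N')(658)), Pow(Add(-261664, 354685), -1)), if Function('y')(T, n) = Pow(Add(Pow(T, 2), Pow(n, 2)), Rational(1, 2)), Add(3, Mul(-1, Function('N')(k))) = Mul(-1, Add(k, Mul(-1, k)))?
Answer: Add(Rational(1, 31007), Mul(Rational(1, 52370823), Pow(77979445505, Rational(1, 2)))) ≈ 0.0053644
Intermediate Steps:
Function('N')(k) = 3 (Function('N')(k) = Add(3, Mul(-1, Mul(-1, Add(k, Mul(-1, k))))) = Add(3, Mul(-1, Mul(-1, 0))) = Add(3, Mul(-1, 0)) = Add(3, 0) = 3)
Mul(Add(Function('y')(Pow(Add(4, -567), -1), -496), Function('N')(658)), Pow(Add(-261664, 354685), -1)) = Mul(Add(Pow(Add(Pow(Pow(Add(4, -567), -1), 2), Pow(-496, 2)), Rational(1, 2)), 3), Pow(Add(-261664, 354685), -1)) = Mul(Add(Pow(Add(Pow(Pow(-563, -1), 2), 246016), Rational(1, 2)), 3), Pow(93021, -1)) = Mul(Add(Pow(Add(Pow(Rational(-1, 563), 2), 246016), Rational(1, 2)), 3), Rational(1, 93021)) = Mul(Add(Pow(Add(Rational(1, 316969), 246016), Rational(1, 2)), 3), Rational(1, 93021)) = Mul(Add(Pow(Rational(77979445505, 316969), Rational(1, 2)), 3), Rational(1, 93021)) = Mul(Add(Mul(Rational(1, 563), Pow(77979445505, Rational(1, 2))), 3), Rational(1, 93021)) = Mul(Add(3, Mul(Rational(1, 563), Pow(77979445505, Rational(1, 2)))), Rational(1, 93021)) = Add(Rational(1, 31007), Mul(Rational(1, 52370823), Pow(77979445505, Rational(1, 2))))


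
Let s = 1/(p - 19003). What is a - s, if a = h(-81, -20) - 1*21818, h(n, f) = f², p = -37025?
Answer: -1200007703/56028 ≈ -21418.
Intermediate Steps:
a = -21418 (a = (-20)² - 1*21818 = 400 - 21818 = -21418)
s = -1/56028 (s = 1/(-37025 - 19003) = 1/(-56028) = -1/56028 ≈ -1.7848e-5)
a - s = -21418 - 1*(-1/56028) = -21418 + 1/56028 = -1200007703/56028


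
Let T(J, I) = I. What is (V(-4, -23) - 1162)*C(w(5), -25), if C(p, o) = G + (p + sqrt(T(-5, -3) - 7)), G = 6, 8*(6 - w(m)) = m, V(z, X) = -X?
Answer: -103649/8 - 1139*I*sqrt(10) ≈ -12956.0 - 3601.8*I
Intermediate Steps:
w(m) = 6 - m/8
C(p, o) = 6 + p + I*sqrt(10) (C(p, o) = 6 + (p + sqrt(-3 - 7)) = 6 + (p + sqrt(-10)) = 6 + (p + I*sqrt(10)) = 6 + p + I*sqrt(10))
(V(-4, -23) - 1162)*C(w(5), -25) = (-1*(-23) - 1162)*(6 + (6 - 1/8*5) + I*sqrt(10)) = (23 - 1162)*(6 + (6 - 5/8) + I*sqrt(10)) = -1139*(6 + 43/8 + I*sqrt(10)) = -1139*(91/8 + I*sqrt(10)) = -103649/8 - 1139*I*sqrt(10)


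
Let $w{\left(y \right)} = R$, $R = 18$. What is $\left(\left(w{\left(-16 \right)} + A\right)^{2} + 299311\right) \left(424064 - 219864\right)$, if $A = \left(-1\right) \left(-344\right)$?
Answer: $87878491000$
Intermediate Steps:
$A = 344$
$w{\left(y \right)} = 18$
$\left(\left(w{\left(-16 \right)} + A\right)^{2} + 299311\right) \left(424064 - 219864\right) = \left(\left(18 + 344\right)^{2} + 299311\right) \left(424064 - 219864\right) = \left(362^{2} + 299311\right) 204200 = \left(131044 + 299311\right) 204200 = 430355 \cdot 204200 = 87878491000$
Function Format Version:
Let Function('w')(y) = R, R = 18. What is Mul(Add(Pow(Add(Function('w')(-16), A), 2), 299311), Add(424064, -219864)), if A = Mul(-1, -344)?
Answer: 87878491000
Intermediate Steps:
A = 344
Function('w')(y) = 18
Mul(Add(Pow(Add(Function('w')(-16), A), 2), 299311), Add(424064, -219864)) = Mul(Add(Pow(Add(18, 344), 2), 299311), Add(424064, -219864)) = Mul(Add(Pow(362, 2), 299311), 204200) = Mul(Add(131044, 299311), 204200) = Mul(430355, 204200) = 87878491000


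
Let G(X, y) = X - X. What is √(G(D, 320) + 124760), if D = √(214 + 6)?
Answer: 2*√31190 ≈ 353.21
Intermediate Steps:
D = 2*√55 (D = √220 = 2*√55 ≈ 14.832)
G(X, y) = 0
√(G(D, 320) + 124760) = √(0 + 124760) = √124760 = 2*√31190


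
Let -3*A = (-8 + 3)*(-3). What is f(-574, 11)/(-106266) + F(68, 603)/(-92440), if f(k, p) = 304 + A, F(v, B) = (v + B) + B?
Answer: -40755611/2455807260 ≈ -0.016596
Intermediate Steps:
A = -5 (A = -(-8 + 3)*(-3)/3 = -(-5)*(-3)/3 = -⅓*15 = -5)
F(v, B) = v + 2*B (F(v, B) = (B + v) + B = v + 2*B)
f(k, p) = 299 (f(k, p) = 304 - 5 = 299)
f(-574, 11)/(-106266) + F(68, 603)/(-92440) = 299/(-106266) + (68 + 2*603)/(-92440) = 299*(-1/106266) + (68 + 1206)*(-1/92440) = -299/106266 + 1274*(-1/92440) = -299/106266 - 637/46220 = -40755611/2455807260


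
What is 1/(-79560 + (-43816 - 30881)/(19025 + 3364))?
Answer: -7463/593781179 ≈ -1.2569e-5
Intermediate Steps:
1/(-79560 + (-43816 - 30881)/(19025 + 3364)) = 1/(-79560 - 74697/22389) = 1/(-79560 - 74697*1/22389) = 1/(-79560 - 24899/7463) = 1/(-593781179/7463) = -7463/593781179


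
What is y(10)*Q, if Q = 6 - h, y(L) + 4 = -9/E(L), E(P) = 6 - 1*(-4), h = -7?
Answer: -637/10 ≈ -63.700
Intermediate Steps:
E(P) = 10 (E(P) = 6 + 4 = 10)
y(L) = -49/10 (y(L) = -4 - 9/10 = -49/10)
Q = 13 (Q = 6 - 1*(-7) = 6 + 7 = 13)
y(10)*Q = -49/10*13 = -637/10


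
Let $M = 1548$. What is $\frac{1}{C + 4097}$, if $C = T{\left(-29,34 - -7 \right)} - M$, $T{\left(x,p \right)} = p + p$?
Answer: $\frac{1}{2631} \approx 0.00038008$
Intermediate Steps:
$T{\left(x,p \right)} = 2 p$
$C = -1466$ ($C = 2 \left(34 - -7\right) - 1548 = 2 \left(34 + 7\right) - 1548 = 2 \cdot 41 - 1548 = 82 - 1548 = -1466$)
$\frac{1}{C + 4097} = \frac{1}{-1466 + 4097} = \frac{1}{2631}$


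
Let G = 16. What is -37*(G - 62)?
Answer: 1702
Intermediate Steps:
-37*(G - 62) = -37*(16 - 62) = -37*(-46) = 1702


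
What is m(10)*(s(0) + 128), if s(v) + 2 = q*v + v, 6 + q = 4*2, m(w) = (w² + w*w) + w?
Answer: 26460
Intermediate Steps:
m(w) = w + 2*w² (m(w) = (w² + w²) + w = 2*w² + w = w + 2*w²)
q = 2 (q = -6 + 4*2 = -6 + 8 = 2)
s(v) = -2 + 3*v (s(v) = -2 + (2*v + v) = -2 + 3*v)
m(10)*(s(0) + 128) = (10*(1 + 2*10))*((-2 + 3*0) + 128) = (10*(1 + 20))*((-2 + 0) + 128) = (10*21)*(-2 + 128) = 210*126 = 26460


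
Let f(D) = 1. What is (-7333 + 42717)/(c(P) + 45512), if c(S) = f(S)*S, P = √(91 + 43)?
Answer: 805198304/1035671005 - 17692*√134/1035671005 ≈ 0.77727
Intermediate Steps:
P = √134 ≈ 11.576
c(S) = S (c(S) = 1*S = S)
(-7333 + 42717)/(c(P) + 45512) = (-7333 + 42717)/(√134 + 45512) = 35384/(45512 + √134)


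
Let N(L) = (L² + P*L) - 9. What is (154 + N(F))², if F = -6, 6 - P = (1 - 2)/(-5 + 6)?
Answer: 19321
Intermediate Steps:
P = 7 (P = 6 - (1 - 2)/(-5 + 6) = 6 - (-1)/1 = 6 - (-1) = 6 - 1*(-1) = 6 + 1 = 7)
N(L) = -9 + L² + 7*L (N(L) = (L² + 7*L) - 9 = -9 + L² + 7*L)
(154 + N(F))² = (154 + (-9 + (-6)² + 7*(-6)))² = (154 + (-9 + 36 - 42))² = (154 - 15)² = 139² = 19321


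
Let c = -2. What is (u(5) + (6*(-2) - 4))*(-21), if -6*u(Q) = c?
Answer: 329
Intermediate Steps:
u(Q) = ⅓ (u(Q) = -⅙*(-2) = ⅓)
(u(5) + (6*(-2) - 4))*(-21) = (⅓ + (6*(-2) - 4))*(-21) = (⅓ + (-12 - 4))*(-21) = (⅓ - 16)*(-21) = -47/3*(-21) = 329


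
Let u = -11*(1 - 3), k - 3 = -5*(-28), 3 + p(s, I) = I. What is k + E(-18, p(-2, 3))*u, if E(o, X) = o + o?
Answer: -649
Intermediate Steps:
p(s, I) = -3 + I
E(o, X) = 2*o
k = 143 (k = 3 - 5*(-28) = 3 + 140 = 143)
u = 22 (u = -11*(-2) = 22)
k + E(-18, p(-2, 3))*u = 143 + (2*(-18))*22 = 143 - 36*22 = 143 - 792 = -649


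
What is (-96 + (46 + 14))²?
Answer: 1296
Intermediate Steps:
(-96 + (46 + 14))² = (-96 + 60)² = (-36)² = 1296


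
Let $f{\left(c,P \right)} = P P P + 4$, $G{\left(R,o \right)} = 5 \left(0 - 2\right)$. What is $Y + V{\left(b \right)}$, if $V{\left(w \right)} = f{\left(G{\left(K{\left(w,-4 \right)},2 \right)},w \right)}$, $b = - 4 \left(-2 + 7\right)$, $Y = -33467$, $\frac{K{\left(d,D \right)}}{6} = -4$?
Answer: $-41463$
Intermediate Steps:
$K{\left(d,D \right)} = -24$ ($K{\left(d,D \right)} = 6 \left(-4\right) = -24$)
$G{\left(R,o \right)} = -10$ ($G{\left(R,o \right)} = 5 \left(-2\right) = -10$)
$f{\left(c,P \right)} = 4 + P^{3}$ ($f{\left(c,P \right)} = P^{2} P + 4 = P^{3} + 4 = 4 + P^{3}$)
$b = -20$ ($b = \left(-4\right) 5 = -20$)
$V{\left(w \right)} = 4 + w^{3}$
$Y + V{\left(b \right)} = -33467 + \left(4 + \left(-20\right)^{3}\right) = -33467 + \left(4 - 8000\right) = -33467 - 7996 = -41463$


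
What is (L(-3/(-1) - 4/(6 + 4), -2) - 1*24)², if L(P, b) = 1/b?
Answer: 2401/4 ≈ 600.25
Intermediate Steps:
(L(-3/(-1) - 4/(6 + 4), -2) - 1*24)² = (1/(-2) - 1*24)² = (-½ - 24)² = (-49/2)² = 2401/4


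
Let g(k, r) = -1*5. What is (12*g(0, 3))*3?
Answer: -180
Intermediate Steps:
g(k, r) = -5
(12*g(0, 3))*3 = (12*(-5))*3 = -60*3 = -180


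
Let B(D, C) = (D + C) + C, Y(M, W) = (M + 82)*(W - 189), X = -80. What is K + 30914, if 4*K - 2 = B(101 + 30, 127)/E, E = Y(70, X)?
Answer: 5056127919/163552 ≈ 30915.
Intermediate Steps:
Y(M, W) = (-189 + W)*(82 + M) (Y(M, W) = (82 + M)*(-189 + W) = (-189 + W)*(82 + M))
E = -40888 (E = -15498 - 189*70 + 82*(-80) + 70*(-80) = -15498 - 13230 - 6560 - 5600 = -40888)
B(D, C) = D + 2*C (B(D, C) = (C + D) + C = D + 2*C)
K = 81391/163552 (K = 1/2 + (((101 + 30) + 2*127)/(-40888))/4 = 1/2 + ((131 + 254)*(-1/40888))/4 = 1/2 + (385*(-1/40888))/4 = 1/2 + (1/4)*(-385/40888) = 1/2 - 385/163552 = 81391/163552 ≈ 0.49765)
K + 30914 = 81391/163552 + 30914 = 5056127919/163552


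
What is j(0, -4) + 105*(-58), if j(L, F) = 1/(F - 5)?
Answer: -54811/9 ≈ -6090.1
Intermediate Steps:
j(L, F) = 1/(-5 + F)
j(0, -4) + 105*(-58) = 1/(-5 - 4) + 105*(-58) = 1/(-9) - 6090 = -⅑ - 6090 = -54811/9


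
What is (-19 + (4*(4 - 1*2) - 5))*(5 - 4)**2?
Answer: -16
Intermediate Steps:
(-19 + (4*(4 - 1*2) - 5))*(5 - 4)**2 = (-19 + (4*(4 - 2) - 5))*1**2 = (-19 + (4*2 - 5))*1 = (-19 + (8 - 5))*1 = (-19 + 3)*1 = -16*1 = -16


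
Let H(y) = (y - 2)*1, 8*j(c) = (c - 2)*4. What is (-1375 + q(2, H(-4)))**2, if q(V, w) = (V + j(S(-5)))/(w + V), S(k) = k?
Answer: 120934009/64 ≈ 1.8896e+6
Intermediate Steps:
j(c) = -1 + c/2 (j(c) = ((c - 2)*4)/8 = ((-2 + c)*4)/8 = (-8 + 4*c)/8 = -1 + c/2)
H(y) = -2 + y (H(y) = (-2 + y)*1 = -2 + y)
q(V, w) = (-7/2 + V)/(V + w) (q(V, w) = (V + (-1 + (1/2)*(-5)))/(w + V) = (V + (-1 - 5/2))/(V + w) = (V - 7/2)/(V + w) = (-7/2 + V)/(V + w))
(-1375 + q(2, H(-4)))**2 = (-1375 + (-7/2 + 2)/(2 + (-2 - 4)))**2 = (-1375 - 3/2/(2 - 6))**2 = (-1375 - 3/2/(-4))**2 = (-1375 - 1/4*(-3/2))**2 = (-1375 + 3/8)**2 = (-10997/8)**2 = 120934009/64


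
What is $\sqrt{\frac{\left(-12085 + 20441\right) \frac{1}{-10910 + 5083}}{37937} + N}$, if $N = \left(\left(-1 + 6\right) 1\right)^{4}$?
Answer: $\frac{\sqrt{30541896169764465581}}{221058899} \approx 25.0$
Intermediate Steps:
$N = 625$ ($N = \left(5 \cdot 1\right)^{4} = 5^{4} = 625$)
$\sqrt{\frac{\left(-12085 + 20441\right) \frac{1}{-10910 + 5083}}{37937} + N} = \sqrt{\frac{\left(-12085 + 20441\right) \frac{1}{-10910 + 5083}}{37937} + 625} = \sqrt{\frac{8356}{-5827} \cdot \frac{1}{37937} + 625} = \sqrt{8356 \left(- \frac{1}{5827}\right) \frac{1}{37937} + 625} = \sqrt{\left(- \frac{8356}{5827}\right) \frac{1}{37937} + 625} = \sqrt{- \frac{8356}{221058899} + 625} = \sqrt{\frac{138161803519}{221058899}} = \frac{\sqrt{30541896169764465581}}{221058899}$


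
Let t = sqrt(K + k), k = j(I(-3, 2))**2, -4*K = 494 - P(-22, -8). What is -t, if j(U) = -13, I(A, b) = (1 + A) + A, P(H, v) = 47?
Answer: -sqrt(229)/2 ≈ -7.5664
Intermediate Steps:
I(A, b) = 1 + 2*A
K = -447/4 (K = -(494 - 1*47)/4 = -(494 - 47)/4 = -1/4*447 = -447/4 ≈ -111.75)
k = 169 (k = (-13)**2 = 169)
t = sqrt(229)/2 (t = sqrt(-447/4 + 169) = sqrt(229/4) = sqrt(229)/2 ≈ 7.5664)
-t = -sqrt(229)/2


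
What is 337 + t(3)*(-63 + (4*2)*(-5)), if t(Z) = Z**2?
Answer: -590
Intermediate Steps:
337 + t(3)*(-63 + (4*2)*(-5)) = 337 + 3**2*(-63 + (4*2)*(-5)) = 337 + 9*(-63 + 8*(-5)) = 337 + 9*(-63 - 40) = 337 + 9*(-103) = 337 - 927 = -590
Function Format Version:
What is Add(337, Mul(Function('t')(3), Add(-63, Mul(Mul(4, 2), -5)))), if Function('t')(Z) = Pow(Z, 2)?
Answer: -590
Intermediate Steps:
Add(337, Mul(Function('t')(3), Add(-63, Mul(Mul(4, 2), -5)))) = Add(337, Mul(Pow(3, 2), Add(-63, Mul(Mul(4, 2), -5)))) = Add(337, Mul(9, Add(-63, Mul(8, -5)))) = Add(337, Mul(9, Add(-63, -40))) = Add(337, Mul(9, -103)) = Add(337, -927) = -590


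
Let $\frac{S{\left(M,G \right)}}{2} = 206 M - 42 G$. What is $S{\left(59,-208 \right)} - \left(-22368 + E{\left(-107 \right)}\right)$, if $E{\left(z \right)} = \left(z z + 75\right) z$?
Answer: $1297216$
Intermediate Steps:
$S{\left(M,G \right)} = - 84 G + 412 M$ ($S{\left(M,G \right)} = 2 \left(206 M - 42 G\right) = 2 \left(- 42 G + 206 M\right) = - 84 G + 412 M$)
$E{\left(z \right)} = z \left(75 + z^{2}\right)$ ($E{\left(z \right)} = \left(z^{2} + 75\right) z = \left(75 + z^{2}\right) z = z \left(75 + z^{2}\right)$)
$S{\left(59,-208 \right)} - \left(-22368 + E{\left(-107 \right)}\right) = \left(\left(-84\right) \left(-208\right) + 412 \cdot 59\right) - \left(-22368 - 107 \left(75 + \left(-107\right)^{2}\right)\right) = \left(17472 + 24308\right) - \left(-22368 - 107 \left(75 + 11449\right)\right) = 41780 - \left(-22368 - 1233068\right) = 41780 - -1255436 = 41780 + 1255436 = 1297216$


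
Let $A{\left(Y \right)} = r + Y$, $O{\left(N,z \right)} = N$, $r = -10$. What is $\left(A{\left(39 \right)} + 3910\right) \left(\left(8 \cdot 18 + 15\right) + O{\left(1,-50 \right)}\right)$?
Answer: $630240$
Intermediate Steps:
$A{\left(Y \right)} = -10 + Y$
$\left(A{\left(39 \right)} + 3910\right) \left(\left(8 \cdot 18 + 15\right) + O{\left(1,-50 \right)}\right) = \left(\left(-10 + 39\right) + 3910\right) \left(\left(8 \cdot 18 + 15\right) + 1\right) = \left(29 + 3910\right) \left(\left(144 + 15\right) + 1\right) = 3939 \left(159 + 1\right) = 3939 \cdot 160 = 630240$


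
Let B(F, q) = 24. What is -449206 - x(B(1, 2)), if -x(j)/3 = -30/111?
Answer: -16620652/37 ≈ -4.4921e+5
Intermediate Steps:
x(j) = 30/37 (x(j) = -(-90)/111 = -3*(-10/37) = 30/37)
-449206 - x(B(1, 2)) = -449206 - 1*30/37 = -449206 - 30/37 = -16620652/37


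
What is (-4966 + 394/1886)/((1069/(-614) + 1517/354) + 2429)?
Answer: -254455463199/124596406012 ≈ -2.0422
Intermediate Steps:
(-4966 + 394/1886)/((1069/(-614) + 1517/354) + 2429) = (-4966 + 394*(1/1886))/((1069*(-1/614) + 1517*(1/354)) + 2429) = (-4966 + 197/943)/((-1069/614 + 1517/354) + 2429) = -4682741/(943*(138253/54339 + 2429)) = -4682741/(943*132127684/54339) = -4682741/943*54339/132127684 = -254455463199/124596406012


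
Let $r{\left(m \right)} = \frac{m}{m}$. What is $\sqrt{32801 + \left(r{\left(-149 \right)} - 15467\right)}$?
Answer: $\sqrt{17335} \approx 131.66$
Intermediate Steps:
$r{\left(m \right)} = 1$
$\sqrt{32801 + \left(r{\left(-149 \right)} - 15467\right)} = \sqrt{32801 + \left(1 - 15467\right)} = \sqrt{32801 - 15466} = \sqrt{17335}$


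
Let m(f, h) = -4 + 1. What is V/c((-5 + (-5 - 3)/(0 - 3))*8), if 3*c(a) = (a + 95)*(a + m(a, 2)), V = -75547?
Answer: 2039769/14885 ≈ 137.04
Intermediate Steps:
m(f, h) = -3
c(a) = (-3 + a)*(95 + a)/3 (c(a) = ((a + 95)*(a - 3))/3 = ((95 + a)*(-3 + a))/3 = ((-3 + a)*(95 + a))/3 = (-3 + a)*(95 + a)/3)
V/c((-5 + (-5 - 3)/(0 - 3))*8) = -75547/(-95 + ((-5 + (-5 - 3)/(0 - 3))*8)²/3 + 92*((-5 + (-5 - 3)/(0 - 3))*8)/3) = -75547/(-95 + ((-5 - 8/(-3))*8)²/3 + 92*((-5 - 8/(-3))*8)/3) = -75547/(-95 + ((-5 - 8*(-⅓))*8)²/3 + 92*((-5 - 8*(-⅓))*8)/3) = -75547/(-95 + ((-5 + 8/3)*8)²/3 + 92*((-5 + 8/3)*8)/3) = -75547/(-95 + (-7/3*8)²/3 + 92*(-7/3*8)/3) = -75547/(-95 + (-56/3)²/3 + (92/3)*(-56/3)) = -75547/(-95 + (⅓)*(3136/9) - 5152/9) = -75547/(-95 + 3136/27 - 5152/9) = -75547/(-14885/27) = -75547*(-27/14885) = 2039769/14885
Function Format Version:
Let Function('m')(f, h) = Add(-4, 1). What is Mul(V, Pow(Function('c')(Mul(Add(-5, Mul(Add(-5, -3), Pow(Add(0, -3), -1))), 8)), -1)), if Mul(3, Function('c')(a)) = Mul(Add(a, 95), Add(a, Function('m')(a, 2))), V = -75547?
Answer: Rational(2039769, 14885) ≈ 137.04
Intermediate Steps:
Function('m')(f, h) = -3
Function('c')(a) = Mul(Rational(1, 3), Add(-3, a), Add(95, a)) (Function('c')(a) = Mul(Rational(1, 3), Mul(Add(a, 95), Add(a, -3))) = Mul(Rational(1, 3), Mul(Add(95, a), Add(-3, a))) = Mul(Rational(1, 3), Mul(Add(-3, a), Add(95, a))) = Mul(Rational(1, 3), Add(-3, a), Add(95, a)))
Mul(V, Pow(Function('c')(Mul(Add(-5, Mul(Add(-5, -3), Pow(Add(0, -3), -1))), 8)), -1)) = Mul(-75547, Pow(Add(-95, Mul(Rational(1, 3), Pow(Mul(Add(-5, Mul(Add(-5, -3), Pow(Add(0, -3), -1))), 8), 2)), Mul(Rational(92, 3), Mul(Add(-5, Mul(Add(-5, -3), Pow(Add(0, -3), -1))), 8))), -1)) = Mul(-75547, Pow(Add(-95, Mul(Rational(1, 3), Pow(Mul(Add(-5, Mul(-8, Pow(-3, -1))), 8), 2)), Mul(Rational(92, 3), Mul(Add(-5, Mul(-8, Pow(-3, -1))), 8))), -1)) = Mul(-75547, Pow(Add(-95, Mul(Rational(1, 3), Pow(Mul(Add(-5, Mul(-8, Rational(-1, 3))), 8), 2)), Mul(Rational(92, 3), Mul(Add(-5, Mul(-8, Rational(-1, 3))), 8))), -1)) = Mul(-75547, Pow(Add(-95, Mul(Rational(1, 3), Pow(Mul(Add(-5, Rational(8, 3)), 8), 2)), Mul(Rational(92, 3), Mul(Add(-5, Rational(8, 3)), 8))), -1)) = Mul(-75547, Pow(Add(-95, Mul(Rational(1, 3), Pow(Mul(Rational(-7, 3), 8), 2)), Mul(Rational(92, 3), Mul(Rational(-7, 3), 8))), -1)) = Mul(-75547, Pow(Add(-95, Mul(Rational(1, 3), Pow(Rational(-56, 3), 2)), Mul(Rational(92, 3), Rational(-56, 3))), -1)) = Mul(-75547, Pow(Add(-95, Mul(Rational(1, 3), Rational(3136, 9)), Rational(-5152, 9)), -1)) = Mul(-75547, Pow(Add(-95, Rational(3136, 27), Rational(-5152, 9)), -1)) = Mul(-75547, Pow(Rational(-14885, 27), -1)) = Mul(-75547, Rational(-27, 14885)) = Rational(2039769, 14885)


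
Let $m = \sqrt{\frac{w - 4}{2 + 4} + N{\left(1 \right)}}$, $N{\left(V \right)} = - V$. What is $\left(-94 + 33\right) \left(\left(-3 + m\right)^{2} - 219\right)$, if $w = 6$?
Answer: $\frac{38552}{3} + 122 i \sqrt{6} \approx 12851.0 + 298.84 i$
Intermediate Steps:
$m = \frac{i \sqrt{6}}{3}$ ($m = \sqrt{\frac{6 - 4}{2 + 4} - 1} = \sqrt{\frac{2}{6} - 1} = \sqrt{2 \cdot \frac{1}{6} - 1} = \sqrt{\frac{1}{3} - 1} = \sqrt{- \frac{2}{3}} = \frac{i \sqrt{6}}{3} \approx 0.8165 i$)
$\left(-94 + 33\right) \left(\left(-3 + m\right)^{2} - 219\right) = \left(-94 + 33\right) \left(\left(-3 + \frac{i \sqrt{6}}{3}\right)^{2} - 219\right) = - 61 \left(-219 + \left(-3 + \frac{i \sqrt{6}}{3}\right)^{2}\right) = 13359 - 61 \left(-3 + \frac{i \sqrt{6}}{3}\right)^{2}$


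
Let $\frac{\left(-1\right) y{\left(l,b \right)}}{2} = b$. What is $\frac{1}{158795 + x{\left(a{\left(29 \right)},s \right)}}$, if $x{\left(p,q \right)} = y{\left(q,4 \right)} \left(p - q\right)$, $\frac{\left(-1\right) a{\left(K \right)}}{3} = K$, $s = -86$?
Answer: $\frac{1}{158803} \approx 6.2971 \cdot 10^{-6}$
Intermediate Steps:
$y{\left(l,b \right)} = - 2 b$
$a{\left(K \right)} = - 3 K$
$x{\left(p,q \right)} = - 8 p + 8 q$ ($x{\left(p,q \right)} = \left(-2\right) 4 \left(p - q\right) = - 8 \left(p - q\right) = - 8 p + 8 q$)
$\frac{1}{158795 + x{\left(a{\left(29 \right)},s \right)}} = \frac{1}{158795 - \left(688 + 8 \left(\left(-3\right) 29\right)\right)} = \frac{1}{158795 - -8} = \frac{1}{158795 + \left(696 - 688\right)} = \frac{1}{158795 + 8} = \frac{1}{158803}$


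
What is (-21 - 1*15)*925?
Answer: -33300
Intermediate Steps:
(-21 - 1*15)*925 = (-21 - 15)*925 = -36*925 = -33300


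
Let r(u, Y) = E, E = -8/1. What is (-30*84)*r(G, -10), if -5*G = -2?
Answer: 20160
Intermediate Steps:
G = ⅖ (G = -⅕*(-2) = ⅖ ≈ 0.40000)
E = -8 (E = -8*1 = -8)
r(u, Y) = -8
(-30*84)*r(G, -10) = -30*84*(-8) = -2520*(-8) = 20160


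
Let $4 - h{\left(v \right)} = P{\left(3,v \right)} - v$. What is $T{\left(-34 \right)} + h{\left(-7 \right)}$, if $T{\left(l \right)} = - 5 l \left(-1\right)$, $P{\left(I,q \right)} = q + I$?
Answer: $-169$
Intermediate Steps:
$P{\left(I,q \right)} = I + q$
$T{\left(l \right)} = 5 l$
$h{\left(v \right)} = 1$ ($h{\left(v \right)} = 4 - \left(\left(3 + v\right) - v\right) = 4 - 3 = 1$)
$T{\left(-34 \right)} + h{\left(-7 \right)} = 5 \left(-34\right) + 1 = -170 + 1 = -169$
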